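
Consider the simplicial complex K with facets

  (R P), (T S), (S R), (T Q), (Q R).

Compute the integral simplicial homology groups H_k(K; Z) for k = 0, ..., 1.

H_0 = Z,  H_1 = Z.

Order the vertices as P < Q < R < S < T. Listing each simplex with vertices in this order, K has dimension 1 with simplices:

  0-simplices (5): P, Q, R, S, T
  1-simplices (5): PR, QR, QT, RS, ST

Hence C_0 ≅ Z^5, C_1 ≅ Z^5.

Boundary ∂_1: C_1 → C_0 maps an edge to its endpoints' difference, ∂[p,q] = q − p.
The 5×5 boundary matrix has rank 4 and Smith normal form diag(1,1,1,1).

Computing H_k = (kernel of ∂_k) / (image of ∂_{k+1}):

  H_0: rank C_0 − rank ∂_1 = 5 − 4 = 1, and the invariant factors of ∂_1 are all 1, so H_0 ≅ Z.
  H_1: rank ker ∂_1 − rank ∂_2 = (5 − 4) − 0 = 1, and there is no ∂_2, so H_1 ≅ Z.

As a check, the Euler characteristic is 5 − 5 = 0, which agrees with 1 − 1 = 0.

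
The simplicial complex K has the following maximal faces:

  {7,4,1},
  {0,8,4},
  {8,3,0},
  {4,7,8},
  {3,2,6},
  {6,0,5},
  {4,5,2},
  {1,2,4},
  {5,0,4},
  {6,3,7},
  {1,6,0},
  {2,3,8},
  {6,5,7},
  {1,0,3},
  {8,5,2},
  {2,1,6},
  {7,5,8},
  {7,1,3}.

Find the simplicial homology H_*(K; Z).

H_0 ≅ Z,  H_1 ≅ Z × Z/2,  H_2 = 0.

Fix the vertex order 0 < 1 < 2 < 3 < 4 < 5 < 6 < 7 < 8 and write every simplex with vertices in increasing order. Then dim K = 2 and the simplices of K are:

  0-simplices (9): [0], [1], [2], [3], [4], [5], [6], [7], [8]
  1-simplices (27): (27 of them)
  2-simplices (18): [0,1,3], [0,1,6], [0,3,8], [0,4,5], [0,4,8], [0,5,6], [1,2,4], [1,2,6], [1,3,7], [1,4,7], [2,3,6], [2,3,8], [2,4,5], [2,5,8], [3,6,7], [4,7,8], [5,6,7], [5,7,8]

so the chain groups are C_0 ≅ Z^9, C_1 ≅ Z^27, C_2 ≅ Z^18.

The boundary map ∂_1: C_1 → C_0 maps an edge to its endpoints' difference, ∂[p,q] = q − p. For instance
  ∂[1,3] = [3] − [1].
As a 9×27 matrix over Z this has rank 8, with invariant factors (1,1,1,1,1,1,1,1).

Boundary ∂_2: C_2 → C_1 sends each 2-simplex [p,q,r] to [q,r] − [p,r] + [p,q]. For instance
  ∂[1,4,7] = [4,7] − [1,7] + [1,4],
  ∂[2,5,8] = [5,8] − [2,8] + [2,5].
This gives a 27×18 integer matrix of rank 18; reducing to Smith normal form yields diagonal entries (1,1,1,1,1,1,1,1,1,1,1,1,1,1,1,1,1,2).

Now H_k = ker ∂_k / im ∂_{k+1}, so:

  H_0: rank C_0 − rank ∂_1 = 9 − 8 = 1, and the invariant factors of ∂_1 are all 1, so H_0 = Z.
  H_1: rank ker ∂_1 − rank ∂_2 = (27 − 8) − 18 = 1, and ∂_2 has invariant factor 2 > 1, so H_1 = Z × Z/2.
  H_2: rank ker ∂_2 − rank ∂_3 = (18 − 18) − 0 = 0, and there is no ∂_3, so H_2 = 0.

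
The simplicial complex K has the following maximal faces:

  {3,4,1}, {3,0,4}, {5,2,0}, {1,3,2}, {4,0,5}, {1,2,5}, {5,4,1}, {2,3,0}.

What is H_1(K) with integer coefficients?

H_1 ≅ 0.

We work with the vertex ordering 0 < 1 < 2 < 3 < 4 < 5. The simplices of K, each written with vertices in increasing order, are:

  0-simplices (6): [0], [1], [2], [3], [4], [5]
  1-simplices (12): [0,2], [0,3], [0,4], [0,5], [1,2], [1,3], [1,4], [1,5], [2,3], [2,5], [3,4], [4,5]
  2-simplices (8): [0,2,3], [0,2,5], [0,3,4], [0,4,5], [1,2,3], [1,2,5], [1,3,4], [1,4,5]

Hence C_0 ≅ Z^6, C_1 ≅ Z^12, C_2 ≅ Z^8.

Boundary ∂_1: C_1 → C_0 is given by ∂[p,q] = [q] − [p]. For instance
  ∂[0,2] = [2] − [0].
The 6×12 boundary matrix has rank 5 and Smith normal form diag(1,1,1,1,1).

The boundary map ∂_2: C_2 → C_1 maps a triangle to the signed sum of its edges. For instance
  ∂[0,2,3] = [2,3] − [0,3] + [0,2],
  ∂[1,4,5] = [4,5] − [1,5] + [1,4].
The 12×8 boundary matrix has rank 7 and Smith normal form diag(1,1,1,1,1,1,1).

Reading off H_k = ker ∂_k / im ∂_{k+1}:

  H_1: rank ker ∂_1 − rank ∂_2 = (12 − 5) − 7 = 0, and the invariant factors of ∂_2 are all 1, so H_1 ≅ 0.

(K is a triangulation of the 2-sphere S^2.)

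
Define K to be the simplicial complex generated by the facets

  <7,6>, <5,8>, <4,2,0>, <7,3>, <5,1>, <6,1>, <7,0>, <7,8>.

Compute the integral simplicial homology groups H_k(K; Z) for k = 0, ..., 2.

H_0 = Z,  H_1 = Z,  H_2 = 0.

K has 9 vertices, 10 edges, 1 triangle.
rank ∂_0 = 0, rank ∂_1 = 8 ⇒ b_0 = 9 − 0 − 8 = 1; all invariant factors of ∂_1 are 1 so no torsion. So H_0 ≅ Z.
rank ∂_1 = 8, rank ∂_2 = 1 ⇒ b_1 = 10 − 8 − 1 = 1; all invariant factors of ∂_2 are 1 so no torsion. So H_1 ≅ Z.
rank ∂_2 = 1, rank ∂_3 = 0 ⇒ b_2 = 1 − 1 − 0 = 0. So H_2 ≅ 0.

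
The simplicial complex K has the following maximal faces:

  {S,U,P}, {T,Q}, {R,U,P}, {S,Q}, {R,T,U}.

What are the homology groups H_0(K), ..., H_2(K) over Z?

H_0 ≅ Z,  H_1 ≅ Z,  H_2 = 0.

We work with the vertex ordering P < Q < R < S < T < U. The simplices of K, each written with vertices in increasing order, are:

  0-simplices (6): P, Q, R, S, T, U
  1-simplices (9): PR, PS, PU, QS, QT, RT, RU, SU, TU
  2-simplices (3): PRU, PSU, RTU

so the chain groups are C_0 ≅ Z^6, C_1 ≅ Z^9, C_2 ≅ Z^3.

Boundary ∂_1: C_1 → C_0 maps an edge to its endpoints' difference, ∂[p,q] = q − p. For instance
  ∂QT = T − Q.
As a 6×9 matrix over Z this has rank 5, with invariant factors (1,1,1,1,1).

Boundary ∂_2: C_2 → C_1 maps a triangle to the signed sum of its edges. For instance
  ∂PSU = SU − PU + PS,
  ∂PRU = RU − PU + PR.
As a 9×3 matrix over Z this has rank 3, with invariant factors (1,1,1).

Now H_k = ker ∂_k / im ∂_{k+1}, so:

  H_0: rank C_0 − rank ∂_1 = 6 − 5 = 1, and the invariant factors of ∂_1 are all 1, so H_0 = Z.
  H_1: rank ker ∂_1 − rank ∂_2 = (9 − 5) − 3 = 1, and the invariant factors of ∂_2 are all 1, so H_1 = Z.
  H_2: rank ker ∂_2 − rank ∂_3 = (3 − 3) − 0 = 0, and there is no ∂_3, so H_2 = 0.

As a check, the Euler characteristic is 6 − 9 + 3 = 0, which agrees with 1 − 1 + 0 = 0.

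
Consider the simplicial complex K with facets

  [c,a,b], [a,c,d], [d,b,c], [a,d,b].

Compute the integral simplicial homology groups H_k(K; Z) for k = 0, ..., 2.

K has 4 vertices, 6 edges, 4 triangles.
rank ∂_0 = 0, rank ∂_1 = 3 ⇒ b_0 = 4 − 0 − 3 = 1; all invariant factors of ∂_1 are 1 so no torsion. So H_0 ≅ Z.
rank ∂_1 = 3, rank ∂_2 = 3 ⇒ b_1 = 6 − 3 − 3 = 0; all invariant factors of ∂_2 are 1 so no torsion. So H_1 ≅ 0.
rank ∂_2 = 3, rank ∂_3 = 0 ⇒ b_2 = 4 − 3 − 0 = 1. So H_2 ≅ Z.

H_0 ≅ Z,  H_1 = 0,  H_2 ≅ Z.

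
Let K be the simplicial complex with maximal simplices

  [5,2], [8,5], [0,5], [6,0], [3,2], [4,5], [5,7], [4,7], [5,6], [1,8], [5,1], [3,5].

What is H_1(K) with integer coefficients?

H_1 ≅ Z^4.

We work with the vertex ordering 0 < 1 < 2 < 3 < 4 < 5 < 6 < 7 < 8. The simplices of K, each written with vertices in increasing order, are:

  0-simplices (9): [0], [1], [2], [3], [4], [5], [6], [7], [8]
  1-simplices (12): [0,5], [0,6], [1,5], [1,8], [2,3], [2,5], [3,5], [4,5], [4,7], [5,6], [5,7], [5,8]

giving chain groups C_0 ≅ Z^9, C_1 ≅ Z^12.

The boundary map ∂_1: C_1 → C_0 maps an edge to its endpoints' difference, ∂[p,q] = q − p.
As a 9×12 matrix over Z this has rank 8, with invariant factors (1,1,1,1,1,1,1,1).

Computing H_k = (kernel of ∂_k) / (image of ∂_{k+1}):

  H_1: rank ker ∂_1 − rank ∂_2 = (12 − 8) − 0 = 4, and there is no ∂_2, so H_1 = Z^4.

(K is a triangulation of a wedge of 4 circles.)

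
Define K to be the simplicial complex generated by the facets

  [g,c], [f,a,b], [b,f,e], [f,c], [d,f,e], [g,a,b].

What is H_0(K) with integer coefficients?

Order the vertices as a < b < c < d < e < f < g. Listing each simplex with vertices in this order, K has dimension 2 with simplices:

  0-simplices (7): a, b, c, d, e, f, g
  1-simplices (11): ab, af, ag, be, bf, bg, cf, cg, de, df, ef
  2-simplices (4): abf, abg, bef, def

so the chain groups are C_0 ≅ Z^7, C_1 ≅ Z^11, C_2 ≅ Z^4.

The boundary map ∂_1: C_1 → C_0 maps an edge to its endpoints' difference, ∂[p,q] = q − p. For instance
  ∂cg = g − c.
This gives a 7×11 integer matrix of rank 6; reducing to Smith normal form yields diagonal entries (1,1,1,1,1,1).

The boundary map ∂_2: C_2 → C_1 maps a triangle to the signed sum of its edges. For instance
  ∂abg = bg − ag + ab,
  ∂abf = bf − af + ab.
This gives a 11×4 integer matrix of rank 4; reducing to Smith normal form yields diagonal entries (1,1,1,1).

Reading off H_k = ker ∂_k / im ∂_{k+1}:

  H_0: rank C_0 − rank ∂_1 = 7 − 6 = 1, and the invariant factors of ∂_1 are all 1, so H_0 ≅ Z.

H_0 = Z.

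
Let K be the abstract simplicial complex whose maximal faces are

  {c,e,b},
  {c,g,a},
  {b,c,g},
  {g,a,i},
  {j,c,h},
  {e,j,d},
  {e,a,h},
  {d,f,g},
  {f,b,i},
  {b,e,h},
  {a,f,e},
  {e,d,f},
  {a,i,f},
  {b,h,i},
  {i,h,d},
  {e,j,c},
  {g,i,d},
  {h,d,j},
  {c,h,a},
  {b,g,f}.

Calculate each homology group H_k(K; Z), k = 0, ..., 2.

H_0 = Z,  H_1 = Z ⊕ Z/2Z,  H_2 = 0.

Order the vertices as a < b < c < d < e < f < g < h < i < j. Listing each simplex with vertices in this order, K has dimension 2 with simplices:

  0-simplices (10): a, b, c, d, e, f, g, h, i, j
  1-simplices (30): ac, ae, af, ag, ah, ai, bc, be, bf, bg, bh, bi, ce, cg, ch, cj, de, df, dg, dh, di, dj, ef, eh, ej, fg, fi, gi, hi, hj
  2-simplices (20): acg, ach, aef, aeh, afi, agi, bce, bcg, beh, bfg, bfi, bhi, cej, chj, def, dej, dfg, dgi, dhi, dhj

so the chain groups are C_0 ≅ Z^10, C_1 ≅ Z^30, C_2 ≅ Z^20.

Boundary ∂_1: C_1 → C_0 sends each edge [p,q] (with p < q) to q − p. For instance
  ∂be = e − b.
The resulting 10×30 matrix has rank 9, and its Smith normal form has invariant factors (1,1,1,1,1,1,1,1,1).

The boundary map ∂_2: C_2 → C_1 acts by ∂[p,q,r] = [q,r] − [p,r] + [p,q]. For instance
  ∂bcg = cg − bg + bc,
  ∂aef = ef − af + ae.
The resulting 30×20 matrix has rank 20, and its Smith normal form has invariant factors (1,1,1,1,1,1,1,1,1,1,1,1,1,1,1,1,1,1,1,2).

From H_k ≅ ker(∂_k) / im(∂_{k+1}) we obtain:

  H_0: rank C_0 − rank ∂_1 = 10 − 9 = 1, and the invariant factors of ∂_1 are all 1, so H_0 ≅ Z.
  H_1: rank ker ∂_1 − rank ∂_2 = (30 − 9) − 20 = 1, and ∂_2 has invariant factor 2 > 1, so H_1 ≅ Z ⊕ Z/2Z.
  H_2: rank ker ∂_2 − rank ∂_3 = (20 − 20) − 0 = 0, and there is no ∂_3, so H_2 ≅ 0.

As a check, the Euler characteristic is 10 − 30 + 20 = 0, which agrees with 1 − 1 + 0 = 0.
(K is a triangulation of the Klein bottle.)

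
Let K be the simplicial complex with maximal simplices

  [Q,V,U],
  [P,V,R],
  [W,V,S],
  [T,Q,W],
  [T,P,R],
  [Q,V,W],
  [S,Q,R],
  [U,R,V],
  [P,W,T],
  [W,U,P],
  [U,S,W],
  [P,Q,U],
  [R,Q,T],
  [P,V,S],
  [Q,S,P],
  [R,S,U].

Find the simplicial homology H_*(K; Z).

H_0 ≅ Z,  H_1 ≅ Z^2,  H_2 ≅ Z.

Fix the vertex order P < Q < R < S < T < U < V < W and write every simplex with vertices in increasing order. Then dim K = 2 and the simplices of K are:

  0-simplices (8): P, Q, R, S, T, U, V, W
  1-simplices (24): PQ, PR, PS, PT, PU, PV, PW, QR, QS, QT, QU, QV, QW, RS, RT, RU, RV, SU, SV, SW, TW, UV, UW, VW
  2-simplices (16): PQS, PQU, PRT, PRV, PSV, PTW, PUW, QRS, QRT, QTW, QUV, QVW, RSU, RUV, SUW, SVW

Hence C_0 ≅ Z^8, C_1 ≅ Z^24, C_2 ≅ Z^16.

The boundary map ∂_1: C_1 → C_0 sends each edge [p,q] (with p < q) to q − p. For instance
  ∂SV = V − S.
This gives a 8×24 integer matrix of rank 7; reducing to Smith normal form yields diagonal entries (1,1,1,1,1,1,1).

∂_2: C_2 → C_1 maps a triangle to the signed sum of its edges. For instance
  ∂QRT = RT − QT + QR,
  ∂SVW = VW − SW + SV.
The 24×16 boundary matrix has rank 15 and Smith normal form diag(1,1,1,1,1,1,1,1,1,1,1,1,1,1,1).

From H_k ≅ ker(∂_k) / im(∂_{k+1}) we obtain:

  H_0: rank C_0 − rank ∂_1 = 8 − 7 = 1, and the invariant factors of ∂_1 are all 1, so H_0 ≅ Z.
  H_1: rank ker ∂_1 − rank ∂_2 = (24 − 7) − 15 = 2, and the invariant factors of ∂_2 are all 1, so H_1 ≅ Z^2.
  H_2: rank ker ∂_2 − rank ∂_3 = (16 − 15) − 0 = 1, and there is no ∂_3, so H_2 ≅ Z.

As a check, the Euler characteristic is 8 − 24 + 16 = 0, which agrees with 1 − 2 + 1 = 0.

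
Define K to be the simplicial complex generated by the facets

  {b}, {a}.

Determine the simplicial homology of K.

K has 2 vertices.
rank ∂_0 = 0, rank ∂_1 = 0 ⇒ b_0 = 2 − 0 − 0 = 2. So H_0 ≅ Z^2.

H_0 = Z^2.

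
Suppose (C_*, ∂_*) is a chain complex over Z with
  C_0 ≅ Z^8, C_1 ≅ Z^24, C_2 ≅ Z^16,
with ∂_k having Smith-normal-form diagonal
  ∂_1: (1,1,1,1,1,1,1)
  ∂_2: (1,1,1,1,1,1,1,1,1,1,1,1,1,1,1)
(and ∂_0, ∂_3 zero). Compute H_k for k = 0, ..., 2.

H_0: b_0 = 8 − 0 − 7 = 1; torsion from ∂_1 factors > 1: none. So H_0 ≅ Z.
H_1: b_1 = 24 − 7 − 15 = 2; torsion from ∂_2 factors > 1: none. So H_1 ≅ Z^2.
H_2: b_2 = 16 − 15 − 0 = 1; torsion from ∂_3 factors > 1: none. So H_2 ≅ Z.

H_0 ≅ Z,  H_1 ≅ Z^2,  H_2 ≅ Z.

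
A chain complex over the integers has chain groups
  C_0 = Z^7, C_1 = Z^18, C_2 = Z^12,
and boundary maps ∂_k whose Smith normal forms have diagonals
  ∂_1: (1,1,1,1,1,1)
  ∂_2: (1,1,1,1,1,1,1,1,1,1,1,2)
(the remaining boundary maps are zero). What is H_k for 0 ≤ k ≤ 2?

H_0: b_0 = 7 − 0 − 6 = 1; torsion from ∂_1 factors > 1: none. So H_0 = Z.
H_1: b_1 = 18 − 6 − 12 = 0; torsion from ∂_2 factors > 1: [2]. So H_1 = Z/2.
H_2: b_2 = 12 − 12 − 0 = 0; torsion from ∂_3 factors > 1: none. So H_2 = 0.

H_0 = Z,  H_1 = Z/2,  H_2 = 0.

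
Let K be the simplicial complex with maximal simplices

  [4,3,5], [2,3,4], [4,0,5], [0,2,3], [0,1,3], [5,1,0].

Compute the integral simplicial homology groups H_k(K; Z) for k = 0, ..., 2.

H_0 = Z,  H_1 = Z,  H_2 = 0.

K has 6 vertices, 12 edges, 6 triangles.
rank ∂_0 = 0, rank ∂_1 = 5 ⇒ b_0 = 6 − 0 − 5 = 1; all invariant factors of ∂_1 are 1 so no torsion. So H_0 ≅ Z.
rank ∂_1 = 5, rank ∂_2 = 6 ⇒ b_1 = 12 − 5 − 6 = 1; all invariant factors of ∂_2 are 1 so no torsion. So H_1 ≅ Z.
rank ∂_2 = 6, rank ∂_3 = 0 ⇒ b_2 = 6 − 6 − 0 = 0. So H_2 ≅ 0.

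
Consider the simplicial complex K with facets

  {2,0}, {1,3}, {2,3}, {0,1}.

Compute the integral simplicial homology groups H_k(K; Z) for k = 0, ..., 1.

H_0 = Z,  H_1 = Z.

Order the vertices as 0 < 1 < 2 < 3. Listing each simplex with vertices in this order, K has dimension 1 with simplices:

  0-simplices (4): [0], [1], [2], [3]
  1-simplices (4): [0,1], [0,2], [1,3], [2,3]

Hence C_0 ≅ Z^4, C_1 ≅ Z^4.

Boundary ∂_1: C_1 → C_0 is given by ∂[p,q] = [q] − [p]. For instance
  ∂[1,3] = [3] − [1].
As a 4×4 matrix over Z this has rank 3, with invariant factors (1,1,1).

From H_k ≅ ker(∂_k) / im(∂_{k+1}) we obtain:

  H_0: rank C_0 − rank ∂_1 = 4 − 3 = 1, and the invariant factors of ∂_1 are all 1, so H_0 = Z.
  H_1: rank ker ∂_1 − rank ∂_2 = (4 − 3) − 0 = 1, and there is no ∂_2, so H_1 = Z.

As a check, the Euler characteristic is 4 − 4 = 0, which agrees with 1 − 1 = 0.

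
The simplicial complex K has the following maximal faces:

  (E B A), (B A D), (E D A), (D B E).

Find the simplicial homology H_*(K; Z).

H_0 = Z,  H_1 = 0,  H_2 = Z.

We work with the vertex ordering A < B < D < E. The simplices of K, each written with vertices in increasing order, are:

  0-simplices (4): A, B, D, E
  1-simplices (6): AB, AD, AE, BD, BE, DE
  2-simplices (4): ABD, ABE, ADE, BDE

Hence C_0 ≅ Z^4, C_1 ≅ Z^6, C_2 ≅ Z^4.

The boundary map ∂_1: C_1 → C_0 maps an edge to its endpoints' difference, ∂[p,q] = q − p. For instance
  ∂DE = E − D.
As a 4×6 matrix over Z this has rank 3, with invariant factors (1,1,1).

∂_2: C_2 → C_1 acts by ∂[p,q,r] = [q,r] − [p,r] + [p,q]. For instance
  ∂ADE = DE − AE + AD,
  ∂BDE = DE − BE + BD.
The resulting 6×4 matrix has rank 3, and its Smith normal form has invariant factors (1,1,1).

Reading off H_k = ker ∂_k / im ∂_{k+1}:

  H_0: rank C_0 − rank ∂_1 = 4 − 3 = 1, and the invariant factors of ∂_1 are all 1, so H_0 ≅ Z.
  H_1: rank ker ∂_1 − rank ∂_2 = (6 − 3) − 3 = 0, and the invariant factors of ∂_2 are all 1, so H_1 ≅ 0.
  H_2: rank ker ∂_2 − rank ∂_3 = (4 − 3) − 0 = 1, and there is no ∂_3, so H_2 ≅ Z.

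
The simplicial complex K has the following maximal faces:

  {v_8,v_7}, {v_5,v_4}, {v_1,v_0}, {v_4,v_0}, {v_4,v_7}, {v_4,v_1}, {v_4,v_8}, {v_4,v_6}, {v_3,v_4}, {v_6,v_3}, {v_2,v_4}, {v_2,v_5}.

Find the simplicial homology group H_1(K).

H_1 = Z^4.

Take the total order v_0 < v_1 < v_2 < v_3 < v_4 < v_5 < v_6 < v_7 < v_8 on the vertex set. Then K (dimension 1) consists of the simplices:

  0-simplices (9): [v_0], [v_1], [v_2], [v_3], [v_4], [v_5], [v_6], [v_7], [v_8]
  1-simplices (12): [v_0,v_1], [v_0,v_4], [v_1,v_4], [v_2,v_4], [v_2,v_5], [v_3,v_4], [v_3,v_6], [v_4,v_5], [v_4,v_6], [v_4,v_7], [v_4,v_8], [v_7,v_8]

giving chain groups C_0 ≅ Z^9, C_1 ≅ Z^12.

The boundary map ∂_1: C_1 → C_0 is given by ∂[p,q] = [q] − [p]. For instance
  ∂[v_4,v_5] = [v_5] − [v_4].
The 9×12 boundary matrix has rank 8 and Smith normal form diag(1,1,1,1,1,1,1,1).

Now H_k = ker ∂_k / im ∂_{k+1}, so:

  H_1: rank ker ∂_1 − rank ∂_2 = (12 − 8) − 0 = 4, and there is no ∂_2, so H_1 ≅ Z^4.

(K is a triangulation of a wedge of 4 circles.)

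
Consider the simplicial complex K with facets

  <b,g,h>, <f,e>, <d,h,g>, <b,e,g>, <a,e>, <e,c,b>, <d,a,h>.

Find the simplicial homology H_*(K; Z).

K has 8 vertices, 13 edges, 5 triangles.
rank ∂_0 = 0, rank ∂_1 = 7 ⇒ b_0 = 8 − 0 − 7 = 1; all invariant factors of ∂_1 are 1 so no torsion. So H_0 = Z.
rank ∂_1 = 7, rank ∂_2 = 5 ⇒ b_1 = 13 − 7 − 5 = 1; all invariant factors of ∂_2 are 1 so no torsion. So H_1 = Z.
rank ∂_2 = 5, rank ∂_3 = 0 ⇒ b_2 = 5 − 5 − 0 = 0. So H_2 = 0.

H_0 ≅ Z,  H_1 ≅ Z,  H_2 = 0.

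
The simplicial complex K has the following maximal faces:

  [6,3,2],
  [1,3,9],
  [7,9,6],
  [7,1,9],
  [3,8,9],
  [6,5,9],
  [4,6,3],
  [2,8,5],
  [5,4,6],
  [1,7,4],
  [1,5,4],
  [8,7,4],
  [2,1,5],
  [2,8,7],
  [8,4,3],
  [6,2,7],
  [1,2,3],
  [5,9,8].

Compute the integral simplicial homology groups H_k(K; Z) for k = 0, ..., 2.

H_0 = Z,  H_1 = Z^2,  H_2 = Z.

Take the total order 1 < 2 < 3 < 4 < 5 < 6 < 7 < 8 < 9 on the vertex set. Then K (dimension 2) consists of the simplices:

  0-simplices (9): [1], [2], [3], [4], [5], [6], [7], [8], [9]
  1-simplices (27): (27 of them)
  2-simplices (18): [1,2,3], [1,2,5], [1,3,9], [1,4,5], [1,4,7], [1,7,9], [2,3,6], [2,5,8], [2,6,7], [2,7,8], [3,4,6], [3,4,8], [3,8,9], [4,5,6], [4,7,8], [5,6,9], [5,8,9], [6,7,9]

Hence C_0 ≅ Z^9, C_1 ≅ Z^27, C_2 ≅ Z^18.

The boundary map ∂_1: C_1 → C_0 maps an edge to its endpoints' difference, ∂[p,q] = q − p. For instance
  ∂[4,7] = [7] − [4].
The 9×27 boundary matrix has rank 8 and Smith normal form diag(1,1,1,1,1,1,1,1).

∂_2: C_2 → C_1 maps a triangle to the signed sum of its edges. For instance
  ∂[1,7,9] = [7,9] − [1,9] + [1,7],
  ∂[2,6,7] = [6,7] − [2,7] + [2,6].
The resulting 27×18 matrix has rank 17, and its Smith normal form has invariant factors (1,1,1,1,1,1,1,1,1,1,1,1,1,1,1,1,1).

Computing H_k = (kernel of ∂_k) / (image of ∂_{k+1}):

  H_0: rank C_0 − rank ∂_1 = 9 − 8 = 1, and the invariant factors of ∂_1 are all 1, so H_0 ≅ Z.
  H_1: rank ker ∂_1 − rank ∂_2 = (27 − 8) − 17 = 2, and the invariant factors of ∂_2 are all 1, so H_1 ≅ Z^2.
  H_2: rank ker ∂_2 − rank ∂_3 = (18 − 17) − 0 = 1, and there is no ∂_3, so H_2 ≅ Z.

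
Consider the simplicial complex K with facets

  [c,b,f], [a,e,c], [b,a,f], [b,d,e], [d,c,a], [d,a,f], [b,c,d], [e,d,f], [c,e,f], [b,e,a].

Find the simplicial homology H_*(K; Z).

H_0 = Z,  H_1 = Z/2Z,  H_2 = 0.

Order the vertices as a < b < c < d < e < f. Listing each simplex with vertices in this order, K has dimension 2 with simplices:

  0-simplices (6): a, b, c, d, e, f
  1-simplices (15): ab, ac, ad, ae, af, bc, bd, be, bf, cd, ce, cf, de, df, ef
  2-simplices (10): abe, abf, acd, ace, adf, bcd, bcf, bde, cef, def

so the chain groups are C_0 ≅ Z^6, C_1 ≅ Z^15, C_2 ≅ Z^10.

Boundary ∂_1: C_1 → C_0 sends each edge [p,q] (with p < q) to q − p. For instance
  ∂cf = f − c.
The 6×15 boundary matrix has rank 5 and Smith normal form diag(1,1,1,1,1).

Boundary ∂_2: C_2 → C_1 acts by ∂[p,q,r] = [q,r] − [p,r] + [p,q]. For instance
  ∂bcd = cd − bd + bc,
  ∂bcf = cf − bf + bc.
The 15×10 boundary matrix has rank 10 and Smith normal form diag(1,1,1,1,1,1,1,1,1,2).

Reading off H_k = ker ∂_k / im ∂_{k+1}:

  H_0: rank C_0 − rank ∂_1 = 6 − 5 = 1, and the invariant factors of ∂_1 are all 1, so H_0 ≅ Z.
  H_1: rank ker ∂_1 − rank ∂_2 = (15 − 5) − 10 = 0, and ∂_2 has invariant factor 2 > 1, so H_1 ≅ Z/2Z.
  H_2: rank ker ∂_2 − rank ∂_3 = (10 − 10) − 0 = 0, and there is no ∂_3, so H_2 ≅ 0.

(K is a triangulation of the real projective plane RP^2.)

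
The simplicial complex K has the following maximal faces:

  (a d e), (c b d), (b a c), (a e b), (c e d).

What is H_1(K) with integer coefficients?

K has 5 vertices, 10 edges, 5 triangles.
rank ∂_1 = 4, rank ∂_2 = 5 ⇒ b_1 = 10 − 4 − 5 = 1; all invariant factors of ∂_2 are 1 so no torsion. So H_1 ≅ Z.

H_1 ≅ Z.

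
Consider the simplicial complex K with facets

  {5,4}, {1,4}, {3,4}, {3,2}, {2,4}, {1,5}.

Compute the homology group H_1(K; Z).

H_1 ≅ Z^2.

Order the vertices as 1 < 2 < 3 < 4 < 5. Listing each simplex with vertices in this order, K has dimension 1 with simplices:

  0-simplices (5): [1], [2], [3], [4], [5]
  1-simplices (6): [1,4], [1,5], [2,3], [2,4], [3,4], [4,5]

Hence C_0 ≅ Z^5, C_1 ≅ Z^6.

∂_1: C_1 → C_0 sends each edge [p,q] (with p < q) to q − p.
The resulting 5×6 matrix has rank 4, and its Smith normal form has invariant factors (1,1,1,1).

From H_k ≅ ker(∂_k) / im(∂_{k+1}) we obtain:

  H_1: rank ker ∂_1 − rank ∂_2 = (6 − 4) − 0 = 2, and there is no ∂_2, so H_1 = Z^2.

(K is a triangulation of a wedge of 2 circles.)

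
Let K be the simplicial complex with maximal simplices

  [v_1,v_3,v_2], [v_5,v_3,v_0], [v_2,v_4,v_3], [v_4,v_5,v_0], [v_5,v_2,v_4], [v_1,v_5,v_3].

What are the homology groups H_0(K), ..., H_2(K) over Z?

Take the total order v_0 < v_1 < v_2 < v_3 < v_4 < v_5 on the vertex set. Then K (dimension 2) consists of the simplices:

  0-simplices (6): [v_0], [v_1], [v_2], [v_3], [v_4], [v_5]
  1-simplices (12): [v_0,v_3], [v_0,v_4], [v_0,v_5], [v_1,v_2], [v_1,v_3], [v_1,v_5], [v_2,v_3], [v_2,v_4], [v_2,v_5], [v_3,v_4], [v_3,v_5], [v_4,v_5]
  2-simplices (6): [v_0,v_3,v_5], [v_0,v_4,v_5], [v_1,v_2,v_3], [v_1,v_3,v_5], [v_2,v_3,v_4], [v_2,v_4,v_5]

Hence C_0 ≅ Z^6, C_1 ≅ Z^12, C_2 ≅ Z^6.

Boundary ∂_1: C_1 → C_0 maps an edge to its endpoints' difference, ∂[p,q] = q − p. For instance
  ∂[v_1,v_2] = [v_2] − [v_1].
As a 6×12 matrix over Z this has rank 5, with invariant factors (1,1,1,1,1).

The boundary map ∂_2: C_2 → C_1 acts by ∂[p,q,r] = [q,r] − [p,r] + [p,q]. For instance
  ∂[v_2,v_4,v_5] = [v_4,v_5] − [v_2,v_5] + [v_2,v_4],
  ∂[v_0,v_4,v_5] = [v_4,v_5] − [v_0,v_5] + [v_0,v_4].
The resulting 12×6 matrix has rank 6, and its Smith normal form has invariant factors (1,1,1,1,1,1).

Now H_k = ker ∂_k / im ∂_{k+1}, so:

  H_0: rank C_0 − rank ∂_1 = 6 − 5 = 1, and the invariant factors of ∂_1 are all 1, so H_0 = Z.
  H_1: rank ker ∂_1 − rank ∂_2 = (12 − 5) − 6 = 1, and the invariant factors of ∂_2 are all 1, so H_1 = Z.
  H_2: rank ker ∂_2 − rank ∂_3 = (6 − 6) − 0 = 0, and there is no ∂_3, so H_2 = 0.

As a check, the Euler characteristic is 6 − 12 + 6 = 0, which agrees with 1 − 1 + 0 = 0.

H_0 ≅ Z,  H_1 ≅ Z,  H_2 = 0.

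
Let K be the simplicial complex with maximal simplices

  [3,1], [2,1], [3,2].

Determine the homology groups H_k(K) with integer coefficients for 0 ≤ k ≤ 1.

H_0 = Z,  H_1 = Z.

Take the total order 1 < 2 < 3 on the vertex set. Then K (dimension 1) consists of the simplices:

  0-simplices (3): [1], [2], [3]
  1-simplices (3): [1,2], [1,3], [2,3]

giving chain groups C_0 ≅ Z^3, C_1 ≅ Z^3.

The boundary map ∂_1: C_1 → C_0 maps an edge to its endpoints' difference, ∂[p,q] = q − p. For instance
  ∂[1,2] = [2] − [1].
The 3×3 boundary matrix has rank 2 and Smith normal form diag(1,1).

Now H_k = ker ∂_k / im ∂_{k+1}, so:

  H_0: rank C_0 − rank ∂_1 = 3 − 2 = 1, and the invariant factors of ∂_1 are all 1, so H_0 ≅ Z.
  H_1: rank ker ∂_1 − rank ∂_2 = (3 − 2) − 0 = 1, and there is no ∂_2, so H_1 ≅ Z.

As a check, the Euler characteristic is 3 − 3 = 0, which agrees with 1 − 1 = 0.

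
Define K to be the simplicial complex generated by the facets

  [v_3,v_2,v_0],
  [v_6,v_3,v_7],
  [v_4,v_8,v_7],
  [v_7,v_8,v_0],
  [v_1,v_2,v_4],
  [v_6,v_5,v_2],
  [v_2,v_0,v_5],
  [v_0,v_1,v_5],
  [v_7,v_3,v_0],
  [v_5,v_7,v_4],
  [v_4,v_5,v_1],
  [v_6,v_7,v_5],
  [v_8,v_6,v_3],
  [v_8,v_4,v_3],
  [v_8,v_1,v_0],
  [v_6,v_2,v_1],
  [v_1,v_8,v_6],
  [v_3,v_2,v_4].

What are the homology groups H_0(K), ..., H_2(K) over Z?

H_0 ≅ Z,  H_1 ≅ Z ⊕ Z/2Z,  H_2 = 0.

Order the vertices as v_0 < v_1 < v_2 < v_3 < v_4 < v_5 < v_6 < v_7 < v_8. Listing each simplex with vertices in this order, K has dimension 2 with simplices:

  0-simplices (9): [v_0], [v_1], [v_2], [v_3], [v_4], [v_5], [v_6], [v_7], [v_8]
  1-simplices (27): (27 of them)
  2-simplices (18): (18 of them)

giving chain groups C_0 ≅ Z^9, C_1 ≅ Z^27, C_2 ≅ Z^18.

∂_1: C_1 → C_0 maps an edge to its endpoints' difference, ∂[p,q] = q − p. For instance
  ∂[v_0,v_1] = [v_1] − [v_0].
The resulting 9×27 matrix has rank 8, and its Smith normal form has invariant factors (1,1,1,1,1,1,1,1).

The boundary map ∂_2: C_2 → C_1 sends each 2-simplex [p,q,r] to [q,r] − [p,r] + [p,q]. For instance
  ∂[v_2,v_3,v_4] = [v_3,v_4] − [v_2,v_4] + [v_2,v_3],
  ∂[v_1,v_2,v_6] = [v_2,v_6] − [v_1,v_6] + [v_1,v_2].
As a 27×18 matrix over Z this has rank 18, with invariant factors (1,1,1,1,1,1,1,1,1,1,1,1,1,1,1,1,1,2).

From H_k ≅ ker(∂_k) / im(∂_{k+1}) we obtain:

  H_0: rank C_0 − rank ∂_1 = 9 − 8 = 1, and the invariant factors of ∂_1 are all 1, so H_0 = Z.
  H_1: rank ker ∂_1 − rank ∂_2 = (27 − 8) − 18 = 1, and ∂_2 has invariant factor 2 > 1, so H_1 = Z ⊕ Z/2Z.
  H_2: rank ker ∂_2 − rank ∂_3 = (18 − 18) − 0 = 0, and there is no ∂_3, so H_2 = 0.

As a check, the Euler characteristic is 9 − 27 + 18 = 0, which agrees with 1 − 1 + 0 = 0.
(K is a triangulation of the Klein bottle.)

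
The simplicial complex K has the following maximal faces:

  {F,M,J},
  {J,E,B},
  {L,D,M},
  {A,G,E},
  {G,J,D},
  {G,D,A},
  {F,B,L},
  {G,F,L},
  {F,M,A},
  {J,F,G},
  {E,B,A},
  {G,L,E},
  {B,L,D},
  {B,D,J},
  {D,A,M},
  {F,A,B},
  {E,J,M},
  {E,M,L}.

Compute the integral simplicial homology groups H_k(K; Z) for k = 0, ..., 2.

Order the vertices as A < B < D < E < F < G < J < L < M. Listing each simplex with vertices in this order, K has dimension 2 with simplices:

  0-simplices (9): A, B, D, E, F, G, J, L, M
  1-simplices (27): AB, AD, AE, AF, AG, AM, BD, BE, BF, BJ, BL, DG, DJ, DL, DM, EG, EJ, EL, EM, FG, FJ, FL, FM, GJ, GL, JM, LM
  2-simplices (18): ABE, ABF, ADG, ADM, AEG, AFM, BDJ, BDL, BEJ, BFL, DGJ, DLM, EGL, EJM, ELM, FGJ, FGL, FJM

giving chain groups C_0 ≅ Z^9, C_1 ≅ Z^27, C_2 ≅ Z^18.

The boundary map ∂_1: C_1 → C_0 sends each edge [p,q] (with p < q) to q − p. For instance
  ∂BD = D − B.
This gives a 9×27 integer matrix of rank 8; reducing to Smith normal form yields diagonal entries (1,1,1,1,1,1,1,1).

∂_2: C_2 → C_1 maps a triangle to the signed sum of its edges. For instance
  ∂AEG = EG − AG + AE,
  ∂FJM = JM − FM + FJ.
This gives a 27×18 integer matrix of rank 17; reducing to Smith normal form yields diagonal entries (1,1,1,1,1,1,1,1,1,1,1,1,1,1,1,1,1).

Now H_k = ker ∂_k / im ∂_{k+1}, so:

  H_0: rank C_0 − rank ∂_1 = 9 − 8 = 1, and the invariant factors of ∂_1 are all 1, so H_0 = Z.
  H_1: rank ker ∂_1 − rank ∂_2 = (27 − 8) − 17 = 2, and the invariant factors of ∂_2 are all 1, so H_1 = Z^2.
  H_2: rank ker ∂_2 − rank ∂_3 = (18 − 17) − 0 = 1, and there is no ∂_3, so H_2 = Z.

As a check, the Euler characteristic is 9 − 27 + 18 = 0, which agrees with 1 − 2 + 1 = 0.
(K is a triangulation of the torus T^2.)

H_0 ≅ Z,  H_1 ≅ Z^2,  H_2 ≅ Z.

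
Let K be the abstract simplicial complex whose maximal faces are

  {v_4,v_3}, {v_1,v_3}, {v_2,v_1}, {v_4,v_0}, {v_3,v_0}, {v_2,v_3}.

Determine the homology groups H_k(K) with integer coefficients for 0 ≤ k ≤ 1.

H_0 = Z,  H_1 = Z^2.

We work with the vertex ordering v_0 < v_1 < v_2 < v_3 < v_4. The simplices of K, each written with vertices in increasing order, are:

  0-simplices (5): [v_0], [v_1], [v_2], [v_3], [v_4]
  1-simplices (6): [v_0,v_3], [v_0,v_4], [v_1,v_2], [v_1,v_3], [v_2,v_3], [v_3,v_4]

so the chain groups are C_0 ≅ Z^5, C_1 ≅ Z^6.

The boundary map ∂_1: C_1 → C_0 is given by ∂[p,q] = [q] − [p]. For instance
  ∂[v_0,v_3] = [v_3] − [v_0].
This gives a 5×6 integer matrix of rank 4; reducing to Smith normal form yields diagonal entries (1,1,1,1).

Reading off H_k = ker ∂_k / im ∂_{k+1}:

  H_0: rank C_0 − rank ∂_1 = 5 − 4 = 1, and the invariant factors of ∂_1 are all 1, so H_0 = Z.
  H_1: rank ker ∂_1 − rank ∂_2 = (6 − 4) − 0 = 2, and there is no ∂_2, so H_1 = Z^2.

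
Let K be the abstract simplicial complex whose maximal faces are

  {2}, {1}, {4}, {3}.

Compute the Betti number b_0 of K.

b_0 = 4.

K has 4 vertices.
rank ∂_0 = 0, rank ∂_1 = 0 ⇒ b_0 = 4 − 0 − 0 = 4. So H_0 ≅ Z^4.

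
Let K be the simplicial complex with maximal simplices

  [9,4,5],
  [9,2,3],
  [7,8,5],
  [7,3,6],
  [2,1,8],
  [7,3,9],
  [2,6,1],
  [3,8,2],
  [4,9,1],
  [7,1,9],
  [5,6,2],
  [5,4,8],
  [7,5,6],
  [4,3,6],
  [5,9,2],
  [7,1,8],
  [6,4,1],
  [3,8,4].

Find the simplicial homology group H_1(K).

Take the total order 1 < 2 < 3 < 4 < 5 < 6 < 7 < 8 < 9 on the vertex set. Then K (dimension 2) consists of the simplices:

  0-simplices (9): [1], [2], [3], [4], [5], [6], [7], [8], [9]
  1-simplices (27): (27 of them)
  2-simplices (18): [1,2,6], [1,2,8], [1,4,6], [1,4,9], [1,7,8], [1,7,9], [2,3,8], [2,3,9], [2,5,6], [2,5,9], [3,4,6], [3,4,8], [3,6,7], [3,7,9], [4,5,8], [4,5,9], [5,6,7], [5,7,8]

so the chain groups are C_0 ≅ Z^9, C_1 ≅ Z^27, C_2 ≅ Z^18.

The boundary map ∂_1: C_1 → C_0 maps an edge to its endpoints' difference, ∂[p,q] = q − p. For instance
  ∂[2,3] = [3] − [2].
The resulting 9×27 matrix has rank 8, and its Smith normal form has invariant factors (1,1,1,1,1,1,1,1).

∂_2: C_2 → C_1 sends each 2-simplex [p,q,r] to [q,r] − [p,r] + [p,q]. For instance
  ∂[2,5,9] = [5,9] − [2,9] + [2,5],
  ∂[4,5,9] = [5,9] − [4,9] + [4,5].
This gives a 27×18 integer matrix of rank 17; reducing to Smith normal form yields diagonal entries (1,1,1,1,1,1,1,1,1,1,1,1,1,1,1,1,1).

Now H_k = ker ∂_k / im ∂_{k+1}, so:

  H_1: rank ker ∂_1 − rank ∂_2 = (27 − 8) − 17 = 2, and the invariant factors of ∂_2 are all 1, so H_1 = Z^2.

(K is a triangulation of the torus T^2.)

H_1 ≅ Z^2.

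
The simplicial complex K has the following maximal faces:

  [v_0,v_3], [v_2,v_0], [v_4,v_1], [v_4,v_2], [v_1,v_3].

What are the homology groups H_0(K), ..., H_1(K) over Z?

H_0 = Z,  H_1 = Z.

We work with the vertex ordering v_0 < v_1 < v_2 < v_3 < v_4. The simplices of K, each written with vertices in increasing order, are:

  0-simplices (5): [v_0], [v_1], [v_2], [v_3], [v_4]
  1-simplices (5): [v_0,v_2], [v_0,v_3], [v_1,v_3], [v_1,v_4], [v_2,v_4]

Hence C_0 ≅ Z^5, C_1 ≅ Z^5.

The boundary map ∂_1: C_1 → C_0 maps an edge to its endpoints' difference, ∂[p,q] = q − p. For instance
  ∂[v_1,v_4] = [v_4] − [v_1].
This gives a 5×5 integer matrix of rank 4; reducing to Smith normal form yields diagonal entries (1,1,1,1).

Computing H_k = (kernel of ∂_k) / (image of ∂_{k+1}):

  H_0: rank C_0 − rank ∂_1 = 5 − 4 = 1, and the invariant factors of ∂_1 are all 1, so H_0 = Z.
  H_1: rank ker ∂_1 − rank ∂_2 = (5 − 4) − 0 = 1, and there is no ∂_2, so H_1 = Z.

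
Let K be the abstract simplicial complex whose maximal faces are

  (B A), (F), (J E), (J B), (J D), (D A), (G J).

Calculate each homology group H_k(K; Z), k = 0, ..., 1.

Fix the vertex order A < B < D < E < F < G < J and write every simplex with vertices in increasing order. Then dim K = 1 and the simplices of K are:

  0-simplices (7): A, B, D, E, F, G, J
  1-simplices (6): AB, AD, BJ, DJ, EJ, GJ

Hence C_0 ≅ Z^7, C_1 ≅ Z^6.

∂_1: C_1 → C_0 is given by ∂[p,q] = [q] − [p]. For instance
  ∂AD = D − A.
This gives a 7×6 integer matrix of rank 5; reducing to Smith normal form yields diagonal entries (1,1,1,1,1).

Reading off H_k = ker ∂_k / im ∂_{k+1}:

  H_0: rank C_0 − rank ∂_1 = 7 − 5 = 2, and the invariant factors of ∂_1 are all 1, so H_0 ≅ Z^2.
  H_1: rank ker ∂_1 − rank ∂_2 = (6 − 5) − 0 = 1, and there is no ∂_2, so H_1 ≅ Z.

H_0 = Z^2,  H_1 = Z.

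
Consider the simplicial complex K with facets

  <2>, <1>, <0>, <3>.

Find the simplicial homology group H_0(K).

H_0 ≅ Z^4.

Fix the vertex order 0 < 1 < 2 < 3 and write every simplex with vertices in increasing order. Then dim K = 0 and the simplices of K are:

  0-simplices (4): [0], [1], [2], [3]

so the chain groups are C_0 ≅ Z^4.

From H_k ≅ ker(∂_k) / im(∂_{k+1}) we obtain:

  H_0: rank C_0 − rank ∂_1 = 4 − 0 = 4, and there is no ∂_1, so H_0 ≅ Z^4.

(K is a triangulation of a set of 4 points.)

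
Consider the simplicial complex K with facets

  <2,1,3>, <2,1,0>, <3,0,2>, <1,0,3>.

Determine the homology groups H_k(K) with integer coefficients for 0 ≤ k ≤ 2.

We work with the vertex ordering 0 < 1 < 2 < 3. The simplices of K, each written with vertices in increasing order, are:

  0-simplices (4): [0], [1], [2], [3]
  1-simplices (6): [0,1], [0,2], [0,3], [1,2], [1,3], [2,3]
  2-simplices (4): [0,1,2], [0,1,3], [0,2,3], [1,2,3]

so the chain groups are C_0 ≅ Z^4, C_1 ≅ Z^6, C_2 ≅ Z^4.

The boundary map ∂_1: C_1 → C_0 sends each edge [p,q] (with p < q) to q − p.
This gives a 4×6 integer matrix of rank 3; reducing to Smith normal form yields diagonal entries (1,1,1).

The boundary map ∂_2: C_2 → C_1 maps a triangle to the signed sum of its edges. For instance
  ∂[0,1,2] = [1,2] − [0,2] + [0,1],
  ∂[0,2,3] = [2,3] − [0,3] + [0,2].
The 6×4 boundary matrix has rank 3 and Smith normal form diag(1,1,1).

Now H_k = ker ∂_k / im ∂_{k+1}, so:

  H_0: rank C_0 − rank ∂_1 = 4 − 3 = 1, and the invariant factors of ∂_1 are all 1, so H_0 = Z.
  H_1: rank ker ∂_1 − rank ∂_2 = (6 − 3) − 3 = 0, and the invariant factors of ∂_2 are all 1, so H_1 = 0.
  H_2: rank ker ∂_2 − rank ∂_3 = (4 − 3) − 0 = 1, and there is no ∂_3, so H_2 = Z.

(K is a triangulation of the 2-sphere S^2.)

H_0 ≅ Z,  H_1 = 0,  H_2 ≅ Z.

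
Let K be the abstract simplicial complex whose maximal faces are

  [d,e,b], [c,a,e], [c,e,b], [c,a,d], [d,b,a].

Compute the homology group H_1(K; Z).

K has 5 vertices, 10 edges, 5 triangles.
rank ∂_1 = 4, rank ∂_2 = 5 ⇒ b_1 = 10 − 4 − 5 = 1; all invariant factors of ∂_2 are 1 so no torsion. So H_1 ≅ Z.

H_1 = Z.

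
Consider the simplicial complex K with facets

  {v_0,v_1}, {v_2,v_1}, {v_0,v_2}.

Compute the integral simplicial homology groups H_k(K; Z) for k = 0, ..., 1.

H_0 = Z,  H_1 = Z.

K has 3 vertices, 3 edges.
rank ∂_0 = 0, rank ∂_1 = 2 ⇒ b_0 = 3 − 0 − 2 = 1; all invariant factors of ∂_1 are 1 so no torsion. So H_0 ≅ Z.
rank ∂_1 = 2, rank ∂_2 = 0 ⇒ b_1 = 3 − 2 − 0 = 1. So H_1 ≅ Z.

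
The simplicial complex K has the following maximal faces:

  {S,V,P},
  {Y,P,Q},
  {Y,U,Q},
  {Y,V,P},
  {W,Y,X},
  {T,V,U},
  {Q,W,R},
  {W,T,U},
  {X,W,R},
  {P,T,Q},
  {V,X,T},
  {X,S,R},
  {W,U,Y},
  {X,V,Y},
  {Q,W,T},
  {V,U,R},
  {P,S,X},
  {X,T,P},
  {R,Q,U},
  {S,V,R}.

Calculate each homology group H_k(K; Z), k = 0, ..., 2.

K has 10 vertices, 30 edges, 20 triangles.
rank ∂_0 = 0, rank ∂_1 = 9 ⇒ b_0 = 10 − 0 − 9 = 1; all invariant factors of ∂_1 are 1 so no torsion. So H_0 = Z.
rank ∂_1 = 9, rank ∂_2 = 20 ⇒ b_1 = 30 − 9 − 20 = 1; ∂_2 has invariant factor(s) [2] giving torsion. So H_1 = Z × Z/2.
rank ∂_2 = 20, rank ∂_3 = 0 ⇒ b_2 = 20 − 20 − 0 = 0. So H_2 = 0.

H_0 = Z,  H_1 = Z × Z/2,  H_2 = 0.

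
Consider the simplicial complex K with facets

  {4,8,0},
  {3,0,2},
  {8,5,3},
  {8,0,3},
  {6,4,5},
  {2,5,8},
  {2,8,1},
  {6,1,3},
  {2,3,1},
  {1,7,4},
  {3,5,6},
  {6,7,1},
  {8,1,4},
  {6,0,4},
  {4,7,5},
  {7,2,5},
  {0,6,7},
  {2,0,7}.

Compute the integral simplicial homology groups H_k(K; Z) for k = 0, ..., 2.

H_0 = Z,  H_1 = Z ⊕ Z/2,  H_2 = 0.

Take the total order 0 < 1 < 2 < 3 < 4 < 5 < 6 < 7 < 8 on the vertex set. Then K (dimension 2) consists of the simplices:

  0-simplices (9): [0], [1], [2], [3], [4], [5], [6], [7], [8]
  1-simplices (27): (27 of them)
  2-simplices (18): [0,2,3], [0,2,7], [0,3,8], [0,4,6], [0,4,8], [0,6,7], [1,2,3], [1,2,8], [1,3,6], [1,4,7], [1,4,8], [1,6,7], [2,5,7], [2,5,8], [3,5,6], [3,5,8], [4,5,6], [4,5,7]

so the chain groups are C_0 ≅ Z^9, C_1 ≅ Z^27, C_2 ≅ Z^18.

Boundary ∂_1: C_1 → C_0 is given by ∂[p,q] = [q] − [p]. For instance
  ∂[0,4] = [4] − [0].
As a 9×27 matrix over Z this has rank 8, with invariant factors (1,1,1,1,1,1,1,1).

∂_2: C_2 → C_1 sends each 2-simplex [p,q,r] to [q,r] − [p,r] + [p,q]. For instance
  ∂[1,6,7] = [6,7] − [1,7] + [1,6],
  ∂[2,5,7] = [5,7] − [2,7] + [2,5].
This gives a 27×18 integer matrix of rank 18; reducing to Smith normal form yields diagonal entries (1,1,1,1,1,1,1,1,1,1,1,1,1,1,1,1,1,2).

From H_k ≅ ker(∂_k) / im(∂_{k+1}) we obtain:

  H_0: rank C_0 − rank ∂_1 = 9 − 8 = 1, and the invariant factors of ∂_1 are all 1, so H_0 = Z.
  H_1: rank ker ∂_1 − rank ∂_2 = (27 − 8) − 18 = 1, and ∂_2 has invariant factor 2 > 1, so H_1 = Z ⊕ Z/2.
  H_2: rank ker ∂_2 − rank ∂_3 = (18 − 18) − 0 = 0, and there is no ∂_3, so H_2 = 0.

As a check, the Euler characteristic is 9 − 27 + 18 = 0, which agrees with 1 − 1 + 0 = 0.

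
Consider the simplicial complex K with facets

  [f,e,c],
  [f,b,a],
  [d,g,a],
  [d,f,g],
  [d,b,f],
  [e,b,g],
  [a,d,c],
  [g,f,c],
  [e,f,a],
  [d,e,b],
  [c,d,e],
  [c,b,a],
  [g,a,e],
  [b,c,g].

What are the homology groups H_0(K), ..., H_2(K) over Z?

H_0 = Z,  H_1 = Z^2,  H_2 = Z.

We work with the vertex ordering a < b < c < d < e < f < g. The simplices of K, each written with vertices in increasing order, are:

  0-simplices (7): a, b, c, d, e, f, g
  1-simplices (21): ab, ac, ad, ae, af, ag, bc, bd, be, bf, bg, cd, ce, cf, cg, de, df, dg, ef, eg, fg
  2-simplices (14): abc, abf, acd, adg, aef, aeg, bcg, bde, bdf, beg, cde, cef, cfg, dfg

so the chain groups are C_0 ≅ Z^7, C_1 ≅ Z^21, C_2 ≅ Z^14.

The boundary map ∂_1: C_1 → C_0 maps an edge to its endpoints' difference, ∂[p,q] = q − p.
The resulting 7×21 matrix has rank 6, and its Smith normal form has invariant factors (1,1,1,1,1,1).

The boundary map ∂_2: C_2 → C_1 maps a triangle to the signed sum of its edges. For instance
  ∂aef = ef − af + ae,
  ∂cef = ef − cf + ce.
As a 21×14 matrix over Z this has rank 13, with invariant factors (1,1,1,1,1,1,1,1,1,1,1,1,1).

Reading off H_k = ker ∂_k / im ∂_{k+1}:

  H_0: rank C_0 − rank ∂_1 = 7 − 6 = 1, and the invariant factors of ∂_1 are all 1, so H_0 ≅ Z.
  H_1: rank ker ∂_1 − rank ∂_2 = (21 − 6) − 13 = 2, and the invariant factors of ∂_2 are all 1, so H_1 ≅ Z^2.
  H_2: rank ker ∂_2 − rank ∂_3 = (14 − 13) − 0 = 1, and there is no ∂_3, so H_2 ≅ Z.

As a check, the Euler characteristic is 7 − 21 + 14 = 0, which agrees with 1 − 2 + 1 = 0.
(K is a triangulation of the torus T^2.)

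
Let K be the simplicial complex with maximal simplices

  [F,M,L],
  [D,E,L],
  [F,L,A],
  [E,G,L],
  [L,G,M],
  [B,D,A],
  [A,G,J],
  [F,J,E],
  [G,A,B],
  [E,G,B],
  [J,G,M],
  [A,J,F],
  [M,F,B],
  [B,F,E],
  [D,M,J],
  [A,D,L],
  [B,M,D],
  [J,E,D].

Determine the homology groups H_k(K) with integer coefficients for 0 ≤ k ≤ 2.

H_0 = Z,  H_1 = Z^2,  H_2 = Z.

Take the total order A < B < D < E < F < G < J < L < M on the vertex set. Then K (dimension 2) consists of the simplices:

  0-simplices (9): A, B, D, E, F, G, J, L, M
  1-simplices (27): AB, AD, AF, AG, AJ, AL, BD, BE, BF, BG, BM, DE, DJ, DL, DM, EF, EG, EJ, EL, FJ, FL, FM, GJ, GL, GM, JM, LM
  2-simplices (18): ABD, ABG, ADL, AFJ, AFL, AGJ, BDM, BEF, BEG, BFM, DEJ, DEL, DJM, EFJ, EGL, FLM, GJM, GLM

so the chain groups are C_0 ≅ Z^9, C_1 ≅ Z^27, C_2 ≅ Z^18.

The boundary map ∂_1: C_1 → C_0 maps an edge to its endpoints' difference, ∂[p,q] = q − p. For instance
  ∂AB = B − A.
As a 9×27 matrix over Z this has rank 8, with invariant factors (1,1,1,1,1,1,1,1).

The boundary map ∂_2: C_2 → C_1 acts by ∂[p,q,r] = [q,r] − [p,r] + [p,q]. For instance
  ∂BEG = EG − BG + BE,
  ∂BDM = DM − BM + BD.
This gives a 27×18 integer matrix of rank 17; reducing to Smith normal form yields diagonal entries (1,1,1,1,1,1,1,1,1,1,1,1,1,1,1,1,1).

Computing H_k = (kernel of ∂_k) / (image of ∂_{k+1}):

  H_0: rank C_0 − rank ∂_1 = 9 − 8 = 1, and the invariant factors of ∂_1 are all 1, so H_0 ≅ Z.
  H_1: rank ker ∂_1 − rank ∂_2 = (27 − 8) − 17 = 2, and the invariant factors of ∂_2 are all 1, so H_1 ≅ Z^2.
  H_2: rank ker ∂_2 − rank ∂_3 = (18 − 17) − 0 = 1, and there is no ∂_3, so H_2 ≅ Z.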